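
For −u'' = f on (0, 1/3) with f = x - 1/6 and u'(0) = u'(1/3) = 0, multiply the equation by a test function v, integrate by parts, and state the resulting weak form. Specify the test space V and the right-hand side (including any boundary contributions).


V = H^1(0, 1/3) (no boundary constraint on v; u is determined up to an additive constant); weak form: ∫_0^1/3 u'v' dx = ∫_0^1/3 (x - 1/6) v dx for all v ∈ V.

Multiply both sides by a test function v and integrate from 0 to 1/3:
  ∫_0^1/3 −u''(x) v(x) dx = ∫_0^1/3 f(x) v(x) dx.
Integrate the LHS by parts once:
  ∫_0^1/3 −u'' v dx = −[u'(x) v(x)]_0^1/3 + ∫_0^1/3 u'(x) v'(x) dx.
Thus ∫_0^1/3 u'(x) v'(x) dx = ∫_0^1/3 f(x) v(x) dx + [u'(x) v(x)]_0^1/3.
Choose V so that boundary terms are either known or forced to vanish.
u has homogeneous Neumann: u'(0) = u'(1/3) = 0. So [u' v]_0^1/3 = 0·v(1/3) − 0·v(0) = 0 for any v; take V = H^1(0, 1/3).
Weak formulation: find u (satisfying any essential BC) such that ∫_0^1/3 u'(x) v'(x) dx = ∫_0^1/3 f v dx for all v ∈ V (homogeneous Neumann, so boundary terms vanish).
Substituting f(x) = x - 1/6, the right-hand side is ∫_0^1/3 (x - 1/6) v dx.
Compatibility check (pure Neumann): taking v ≡ 1 ∈ V gives 0 = ∫_0^1/3 f dx + (0) − (0), i.e. ∫_0^1/3 f dx must equal u'(0) − u'(1/3) = 0. Indeed ∫_0^1/3 (x - 1/6) dx = 0, so the data are compatible. The solution is then unique only up to an additive constant (fix it e.g. by requiring ∫_0^1/3 u dx = 0).


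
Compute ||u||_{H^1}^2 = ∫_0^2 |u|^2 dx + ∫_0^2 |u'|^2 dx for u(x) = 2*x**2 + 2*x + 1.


||u||_{H^1}^2 = 858/5

The H^1 norm (squared) on an interval (0, L) is
  ||u||_{H^1}^2 = ∫_0^L u(x)^2 dx + ∫_0^L u'(x)^2 dx.
Compute u'(x) = 4*x + 2.
Then u(x)^2 = 4*x**4 + 8*x**3 + 8*x**2 + 4*x + 1 and u'(x)^2 = 16*x**2 + 16*x + 4.
Integrate each monomial from 0 to 2 using ∫_0^2 c·x^n dx = c·2^(n+1)/(n+1):
  ∫_0^2 u(x)^2 dx = ∫_0^2 (4*x^4 + 8*x^3 + 8*x^2 + 4*x + 1) dx. Term by term:
    ∫_0^2 4*x^4 dx = 128/5;  ∫_0^2 8*x^3 dx = 32;  ∫_0^2 8*x^2 dx = 64/3;
    ∫_0^2 4*x dx = 8;  ∫_0^2 1 dx = 2.
  Sum: 128/5 + 32 + 64/3 + 8 + 2 = 1334/15.
  ∫_0^2 u'(x)^2 dx = ∫_0^2 (16*x^2 + 16*x + 4) dx. Term by term:
    ∫_0^2 16*x^2 dx = 128/3;  ∫_0^2 16*x dx = 32;  ∫_0^2 4 dx = 8.
  Sum: 128/3 + 32 + 8 = 248/3.
Adding: ||u||_{H^1}^2 = 1334/15 + 248/3 = 858/5.


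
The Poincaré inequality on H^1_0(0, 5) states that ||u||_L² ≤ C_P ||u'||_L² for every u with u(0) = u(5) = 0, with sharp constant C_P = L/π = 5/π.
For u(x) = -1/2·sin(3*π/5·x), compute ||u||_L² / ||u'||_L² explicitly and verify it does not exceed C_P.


||u||_L² / ||u'||_L² = 5/(3*π) < C_P = 5/π.

u(x) = -1/2·sin(3*π/5·x), so u'(x) = -3*π*cos(3*π*x/5)/10.
Writing u(x) = A·sin(kπx/L) with A = -1/2 and k = 3, use ∫_0^L sin²(kπx/L) dx = L/2 and ∫_0^L cos²(kπx/L) dx = L/2.
u² = 1/4·sin²(3*π/5·x) and (u')² = 9*π^2/100·cos²(3*π/5·x), and each of sin², cos² integrates to L/2 = 5/2 over (0, 5).
∫_0^5 u² dx = 5/8, so ||u||_L² = sqrt(10)/4.
∫_0^5 (u')² dx = 9*π^2/40, so ||u'||_L² = 3*sqrt(10)*π/20.
Ratio ||u||_L² / ||u'||_L² = 5/(3*π).
Sharp Poincaré constant on H^1_0(0, 5) is C_P = L/π = 5/π, achieved by sin(π/5·x).
This is the k = 3 harmonic; the ratio L/(kπ) is strictly less than C_P = L/π, consistent with the sharp inequality ||u||_L² ≤ C_P ||u'||_L².


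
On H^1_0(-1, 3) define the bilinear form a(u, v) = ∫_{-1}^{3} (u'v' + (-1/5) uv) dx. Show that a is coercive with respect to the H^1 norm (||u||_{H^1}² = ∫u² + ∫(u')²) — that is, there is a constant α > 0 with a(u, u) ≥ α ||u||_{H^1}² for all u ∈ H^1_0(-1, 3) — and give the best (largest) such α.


α = (-16/5 + π^2)/(π^2 + 16)

Coercivity of a(·,·) on H^1_0(-1, 3) means a(u, u) ≥ α ||u||_{H^1}² for every u ∈ H^1_0.
The interval has length L = 4, and Poincaré/coercivity depend only on L. Here a(u, u) = ∫(u')² + (-1/5)·∫u².
Here c = -1/5 < 0 with |c| < (π/L)² = π^2/16, so coercivity still holds. The condition a(u,u) ≥ α||u||_{H^1}² reads (1−α)∫(u')² ≥ (α−c)∫u². Any admissible α is ≤ 1 (rapidly oscillating u have ∫u²/∫(u')² → 0), and α = 1 would force 0 ≥ (1−c)∫u², impossible since c < 1; so 1−α > 0. By the sharp Poincaré inequality on H^1_0 of an interval of length L, ∫(u')² ≥ (π/L)²∫u² with equality for the first sine mode sin(π(x−x₀)/L) (x₀ the left endpoint), so the inequality holds for all u iff (1−α)(π/L)² ≥ α − c, i.e. α ≤ ((π/L)² + c)/((π/L)² + 1) = (1 + c(L/π)²)/(1 + (L/π)²). (Direct route, valid since c ≤ 0: Poincaré gives c∫u² ≥ c(L/π)²∫(u')², so a(u,u) ≥ (1 + c(L/π)²)∫(u')², while ||u||_{H^1}² ≤ (1 + (L/π)²)∫(u')²; dividing yields the same α.) With (π/L)² = π^2/16 and c = -1/5, the largest admissible constant is α = ((π/L)² + c)/((π/L)² + 1).
Simplifying, α = (-16/5 + π^2)/(π^2 + 16).


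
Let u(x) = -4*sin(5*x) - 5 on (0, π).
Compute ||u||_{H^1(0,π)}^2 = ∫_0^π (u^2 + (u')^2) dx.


||u||_{H^1(0,π)}^2 = 16 + 233*π

u'(x) = -20*cos(5*x).
Expand u² and (u')² and integrate term by term on (0, π), using: for integers n ≥ 1, ∫_0^π sin²(nx) dx = ∫_0^π cos²(nx) dx = π/2; for n ≠ n', ∫_0^π sin(nx)sin(n'x) dx = ∫_0^π cos(nx)cos(n'x) dx = 0; and by product-to-sum, ∫_0^π sin(nx)cos(n'x) dx = ½∫_0^π [sin((n+n')x) + sin((n−n')x)] dx, which is 0 when n+n' is even and 2n/(n²−n'²) when n+n' is odd (it need not vanish on (0, π)). For the constant mode: ∫_0^π 1 dx = π, ∫_0^π cos(nx) dx = 0, ∫_0^π sin(nx) dx = (1−(−1)^n)/n.
  u² squared terms: (-5)²·∫1 dx = 25·π = 25*π;  (-4)²·∫sin(5x)² dx = 16·π/2 = 8*π.
  u² cross terms: 2·(-5)·(-4)·∫1·sin(5x) dx = 40·(2/5) = 16.
  So ∫_0^π u² dx = 25*π + 8*π + 16 = 16 + 33*π.
  (u')² squared terms: (-20)²·∫cos(5x)² dx = 400·π/2 = 200*π.
  So ∫_0^π (u')² dx = 200*π.
||u||_{H^1}^2 = (16 + 33*π) + (200*π) = 16 + 233*π.


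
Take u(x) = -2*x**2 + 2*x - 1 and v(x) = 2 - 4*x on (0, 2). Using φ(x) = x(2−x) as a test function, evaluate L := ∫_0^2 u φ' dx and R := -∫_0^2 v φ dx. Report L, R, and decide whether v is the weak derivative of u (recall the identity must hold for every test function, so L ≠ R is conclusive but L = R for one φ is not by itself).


LHS = 8/3, RHS = 8/3. Yes, v = u' weakly.

u(x) = -2*x**2 + 2*x - 1, classical derivative u'(x) = 2 - 4*x.
φ(x) = x(2−x), so φ'(x) = 2 - 2*x.
Note φ(0) = φ(2) = 0, so the boundary term u·φ vanishes.
LHS = ∫_0^2 u(x) φ'(x) dx = ∫_0^2 (4*x^3 - 8*x^2 + 6*x - 2) dx. Term by term:
  ∫_0^2 4*x^3 dx = 16;  ∫_0^2 -8*x^2 dx = -64/3;  ∫_0^2 6*x dx = 12;
  ∫_0^2 -2 dx = -4.
Sum: 16 − 64/3 + 12 − 4 = 8/3.
So LHS = 8/3.
∫_0^2 v(x) φ(x) dx = ∫_0^2 (4*x^3 - 10*x^2 + 4*x) dx. Term by term:
  ∫_0^2 4*x^3 dx = 16;  ∫_0^2 -10*x^2 dx = -80/3;  ∫_0^2 4*x dx = 8.
Sum: 16 − 80/3 + 8 = -8/3.
So RHS = -∫_0^2 v(x) φ(x) dx = 8/3.
LHS = RHS, so the identity holds for this test φ.
Moreover u is smooth here and v(x) = u'(x) = 2 - 4*x pointwise, so the identity holds for every test function. Hence v is the weak derivative of u.


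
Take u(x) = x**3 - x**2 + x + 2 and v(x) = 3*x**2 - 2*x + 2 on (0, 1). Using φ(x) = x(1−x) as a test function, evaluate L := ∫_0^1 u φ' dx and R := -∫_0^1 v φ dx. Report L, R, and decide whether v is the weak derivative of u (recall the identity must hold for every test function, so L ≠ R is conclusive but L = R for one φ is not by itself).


LHS = -3/20, RHS = -19/60. No, v is not the weak derivative of u.

u(x) = x**3 - x**2 + x + 2, classical derivative u'(x) = 3*x**2 - 2*x + 1.
φ(x) = x(1−x), so φ'(x) = 1 - 2*x.
Note φ(0) = φ(1) = 0, so the boundary term u·φ vanishes.
LHS = ∫_0^1 u(x) φ'(x) dx = ∫_0^1 (-2*x^4 + 3*x^3 - 3*x^2 - 3*x + 2) dx. Term by term:
  ∫_0^1 -2*x^4 dx = -2/5;  ∫_0^1 3*x^3 dx = 3/4;  ∫_0^1 -3*x^2 dx = -1;
  ∫_0^1 -3*x dx = -3/2;  ∫_0^1 2 dx = 2.
Sum: -2/5 + 3/4 − 1 − 3/2 + 2 = -3/20.
So LHS = -3/20.
∫_0^1 v(x) φ(x) dx = ∫_0^1 (-3*x^4 + 5*x^3 - 4*x^2 + 2*x) dx. Term by term:
  ∫_0^1 -3*x^4 dx = -3/5;  ∫_0^1 5*x^3 dx = 5/4;  ∫_0^1 -4*x^2 dx = -4/3;
  ∫_0^1 2*x dx = 1.
Sum: -3/5 + 5/4 − 4/3 + 1 = 19/60.
So RHS = -∫_0^1 v(x) φ(x) dx = -19/60.
LHS − RHS = 1/6 ≠ 0, so the identity fails.
(For a valid weak derivative the identity must hold for EVERY test function, in particular this one. The failure shows v is NOT the weak derivative of u.)
Correct weak derivative would be u'(x) = 3*x**2 - 2*x + 1.


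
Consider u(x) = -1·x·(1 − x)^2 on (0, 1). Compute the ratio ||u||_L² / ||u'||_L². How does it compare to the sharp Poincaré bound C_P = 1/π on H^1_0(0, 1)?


||u||_L² / ||u'||_L² = sqrt(14)/14 < C_P = 1/π.

u(x) = -1·x·(1 − x)^2, so u'(x) = (1 - 3*x)*(x - 1).
u(x) = -1·x·(1 − x)^2 vanishes at x = 0 and x = 1, so u ∈ H^1_0(0, 1). Differentiate via the product rule and integrate the resulting polynomials term by term.
  ∫_0^1 u² dx = ∫_0^1 (x^6 - 4*x^5 + 6*x^4 - 4*x^3 + x^2) dx. Term by term:
    ∫_0^1 x^6 dx = 1/7;  ∫_0^1 -4*x^5 dx = -2/3;  ∫_0^1 6*x^4 dx = 6/5;
    ∫_0^1 -4*x^3 dx = -1;  ∫_0^1 x^2 dx = 1/3.
  Sum: 1/7 − 2/3 + 6/5 − 1 + 1/3 = 1/105.
  ∫_0^1 (u')² dx = ∫_0^1 (9*x^4 - 24*x^3 + 22*x^2 - 8*x + 1) dx. Term by term:
    ∫_0^1 9*x^4 dx = 9/5;  ∫_0^1 -24*x^3 dx = -6;  ∫_0^1 22*x^2 dx = 22/3;
    ∫_0^1 -8*x dx = -4;  ∫_0^1 1 dx = 1.
  Sum: 9/5 − 6 + 22/3 − 4 + 1 = 2/15.
∫_0^1 u² dx = 1/105, so ||u||_L² = sqrt(105)/105.
∫_0^1 (u')² dx = 2/15, so ||u'||_L² = sqrt(30)/15.
Ratio ||u||_L² / ||u'||_L² = sqrt(14)/14.
Sharp Poincaré constant on H^1_0(0, 1) is C_P = L/π = 1/π, achieved by sin(π·x).
A polynomial bump cannot attain the sharp Poincaré constant (only the first sine eigenfunction does), so the ratio is strictly less than C_P, consistent with ||u||_L² ≤ C_P ||u'||_L².


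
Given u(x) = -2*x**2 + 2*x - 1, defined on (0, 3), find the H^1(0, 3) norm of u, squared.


||u||_{H^1}^2 = 867/5

The H^1 norm (squared) on an interval (0, L) is
  ||u||_{H^1}^2 = ∫_0^L u(x)^2 dx + ∫_0^L u'(x)^2 dx.
Compute u'(x) = 2 - 4*x.
Then u(x)^2 = 4*x**4 - 8*x**3 + 8*x**2 - 4*x + 1 and u'(x)^2 = 16*x**2 - 16*x + 4.
Integrate each monomial from 0 to 3 using ∫_0^3 c·x^n dx = c·3^(n+1)/(n+1):
  ∫_0^3 u(x)^2 dx = ∫_0^3 (4*x^4 - 8*x^3 + 8*x^2 - 4*x + 1) dx. Term by term:
    ∫_0^3 4*x^4 dx = 972/5;  ∫_0^3 -8*x^3 dx = -162;  ∫_0^3 8*x^2 dx = 72;
    ∫_0^3 -4*x dx = -18;  ∫_0^3 1 dx = 3.
  Sum: 972/5 − 162 + 72 − 18 + 3 = 447/5.
  ∫_0^3 u'(x)^2 dx = ∫_0^3 (16*x^2 - 16*x + 4) dx. Term by term:
    ∫_0^3 16*x^2 dx = 144;  ∫_0^3 -16*x dx = -72;  ∫_0^3 4 dx = 12.
  Sum: 144 − 72 + 12 = 84.
Adding: ||u||_{H^1}^2 = 447/5 + 84 = 867/5.


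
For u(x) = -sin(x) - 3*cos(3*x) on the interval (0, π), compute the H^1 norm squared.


||u||_{H^1(0,π)}^2 = 46*π

u'(x) = 9*sin(3*x) - cos(x).
Expand u² and (u')² and integrate term by term on (0, π), using: for integers n ≥ 1, ∫_0^π sin²(nx) dx = ∫_0^π cos²(nx) dx = π/2; for n ≠ n', ∫_0^π sin(nx)sin(n'x) dx = ∫_0^π cos(nx)cos(n'x) dx = 0; and by product-to-sum, ∫_0^π sin(nx)cos(n'x) dx = ½∫_0^π [sin((n+n')x) + sin((n−n')x)] dx, which is 0 when n+n' is even and 2n/(n²−n'²) when n+n' is odd (it need not vanish on (0, π)).
  u² squared terms: (-1)²·∫sin(x)² dx = 1·π/2 = π/2;  (-3)²·∫cos(3x)² dx = 9·π/2 = 9*π/2.
  u² cross terms: 2·(-1)·(-3)·∫sin(x)·cos(3x) dx = 6·(0) = 0.
  So ∫_0^π u² dx = π/2 + 9*π/2 + 0 = 5*π.
  (u')² squared terms: (-1)²·∫cos(x)² dx = 1·π/2 = π/2;  (9)²·∫sin(3x)² dx = 81·π/2 = 81*π/2.
  (u')² cross terms: 2·(-1)·(9)·∫cos(x)·sin(3x) dx = -18·(0) = 0.
  So ∫_0^π (u')² dx = π/2 + 81*π/2 + 0 = 41*π.
||u||_{H^1}^2 = (5*π) + (41*π) = 46*π.


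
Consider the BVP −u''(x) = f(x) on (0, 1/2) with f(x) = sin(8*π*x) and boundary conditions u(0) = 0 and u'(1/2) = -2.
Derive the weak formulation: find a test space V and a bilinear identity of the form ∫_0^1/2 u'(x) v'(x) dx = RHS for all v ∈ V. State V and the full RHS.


V = {v ∈ H^1(0, 1/2) : v(0) = 0} (test functions vanish at x = 0 where u is specified); weak form: ∫_0^1/2 u'v' dx = ∫_0^1/2 (sin(8*π*x)) v dx − 2·v(1/2) for all v ∈ V.

Multiply both sides by a test function v and integrate from 0 to 1/2:
  ∫_0^1/2 −u''(x) v(x) dx = ∫_0^1/2 f(x) v(x) dx.
Integrate the LHS by parts once:
  ∫_0^1/2 −u'' v dx = −[u'(x) v(x)]_0^1/2 + ∫_0^1/2 u'(x) v'(x) dx.
Thus ∫_0^1/2 u'(x) v'(x) dx = ∫_0^1/2 f(x) v(x) dx + [u'(x) v(x)]_0^1/2.
Choose V so that boundary terms are either known or forced to vanish.
Mixed BC: u(0) = 0 (Dirichlet) and u'(1/2) = -2 (Neumann). Define V = {v ∈ H^1(0, 1/2) : v(0) = 0}. Then [u' v]_0^1/2 = u'(1/2)·v(1/2) − u'(0)·0 = − 2·v(1/2).
Weak formulation: find u (satisfying any essential BC) such that ∫_0^1/2 u'(x) v'(x) dx = ∫_0^1/2 f v dx − 2·v(1/2) for all v ∈ V (Dirichlet at 0 absorbed into V; Neumann datum at x = 1/2 contributes the boundary term).
Substituting f(x) = sin(8*π*x), the right-hand side is ∫_0^1/2 (sin(8*π*x)) v dx − 2·v(1/2).


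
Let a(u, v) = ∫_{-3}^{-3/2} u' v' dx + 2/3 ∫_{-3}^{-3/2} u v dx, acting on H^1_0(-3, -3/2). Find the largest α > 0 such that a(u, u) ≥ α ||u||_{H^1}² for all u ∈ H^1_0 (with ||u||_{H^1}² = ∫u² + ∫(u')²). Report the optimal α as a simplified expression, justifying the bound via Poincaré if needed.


α = 2*(3 + 2*π^2)/(9 + 4*π^2)

Coercivity of a(·,·) on H^1_0(-3, -3/2) means a(u, u) ≥ α ||u||_{H^1}² for every u ∈ H^1_0.
The interval has length L = 3/2, and Poincaré/coercivity depend only on L. Here a(u, u) = ∫(u')² + (2/3)·∫u².
Here 0 < c = 2/3 < 1. The condition a(u,u) ≥ α||u||_{H^1}² reads (1−α)∫(u')² ≥ (α−c)∫u². Any admissible α is ≤ 1 (rapidly oscillating u have ∫u²/∫(u')² → 0), and α = 1 would force 0 ≥ (1−c)∫u², impossible since c < 1; so 1−α > 0. By the sharp Poincaré inequality on H^1_0 of an interval of length L, ∫(u')² ≥ (π/L)²∫u² with equality for the first sine mode sin(π(x−x₀)/L) (x₀ the left endpoint), so the inequality holds for all u iff (1−α)(π/L)² ≥ α − c, i.e. α ≤ ((π/L)² + c)/((π/L)² + 1) = (1 + c(L/π)²)/(1 + (L/π)²). With (π/L)² = 4*π^2/9 and c = 2/3, the largest admissible constant is α = ((π/L)² + c)/((π/L)² + 1).
Simplifying, α = 2*(3 + 2*π^2)/(9 + 4*π^2).


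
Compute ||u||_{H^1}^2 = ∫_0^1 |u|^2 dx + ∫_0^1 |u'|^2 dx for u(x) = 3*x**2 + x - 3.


||u||_{H^1}^2 = 679/30

The H^1 norm (squared) on an interval (0, L) is
  ||u||_{H^1}^2 = ∫_0^L u(x)^2 dx + ∫_0^L u'(x)^2 dx.
Compute u'(x) = 6*x + 1.
Then u(x)^2 = 9*x**4 + 6*x**3 - 17*x**2 - 6*x + 9 and u'(x)^2 = 36*x**2 + 12*x + 1.
Integrate each monomial from 0 to 1 using ∫_0^1 c·x^n dx = c·1^(n+1)/(n+1):
  ∫_0^1 u(x)^2 dx = ∫_0^1 (9*x^4 + 6*x^3 - 17*x^2 - 6*x + 9) dx. Term by term:
    ∫_0^1 9*x^4 dx = 9/5;  ∫_0^1 6*x^3 dx = 3/2;  ∫_0^1 -17*x^2 dx = -17/3;
    ∫_0^1 -6*x dx = -3;  ∫_0^1 9 dx = 9.
  Sum: 9/5 + 3/2 − 17/3 − 3 + 9 = 109/30.
  ∫_0^1 u'(x)^2 dx = ∫_0^1 (36*x^2 + 12*x + 1) dx. Term by term:
    ∫_0^1 36*x^2 dx = 12;  ∫_0^1 12*x dx = 6;  ∫_0^1 1 dx = 1.
  Sum: 12 + 6 + 1 = 19.
Adding: ||u||_{H^1}^2 = 109/30 + 19 = 679/30.


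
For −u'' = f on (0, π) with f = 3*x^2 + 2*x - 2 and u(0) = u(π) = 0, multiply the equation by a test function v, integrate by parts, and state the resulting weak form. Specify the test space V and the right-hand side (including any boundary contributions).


V = H^1_0(0, π) (so v(0) = v(π) = 0); weak form: ∫_0^π u'v' dx = ∫_0^π (3*x^2 + 2*x - 2) v dx for all v ∈ V.

Multiply both sides by a test function v and integrate from 0 to π:
  ∫_0^π −u''(x) v(x) dx = ∫_0^π f(x) v(x) dx.
Integrate the LHS by parts once:
  ∫_0^π −u'' v dx = −[u'(x) v(x)]_0^π + ∫_0^π u'(x) v'(x) dx.
Thus ∫_0^π u'(x) v'(x) dx = ∫_0^π f(x) v(x) dx + [u'(x) v(x)]_0^π.
Choose V so that boundary terms are either known or forced to vanish.
u is Dirichlet: u(0) = u(π) = 0. Let V = H^1_0(0, π); then v(0) = v(π) = 0, and [u' v]_0^π = 0.
Weak formulation: find u (satisfying any essential BC) such that ∫_0^π u'(x) v'(x) dx = ∫_0^π f v dx for all v ∈ V.
Substituting f(x) = 3*x^2 + 2*x - 2, the right-hand side is ∫_0^π (3*x^2 + 2*x - 2) v dx.


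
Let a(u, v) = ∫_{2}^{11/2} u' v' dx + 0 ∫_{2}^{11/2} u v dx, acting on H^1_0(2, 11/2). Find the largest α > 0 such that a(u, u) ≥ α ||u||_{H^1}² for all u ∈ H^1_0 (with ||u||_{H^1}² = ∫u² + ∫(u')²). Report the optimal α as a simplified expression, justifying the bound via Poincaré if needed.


α = 4*π^2/(4*π^2 + 49)

Coercivity of a(·,·) on H^1_0(2, 11/2) means a(u, u) ≥ α ||u||_{H^1}² for every u ∈ H^1_0.
The interval has length L = 7/2, and Poincaré/coercivity depend only on L. Here a(u, u) = ∫(u')² + (0)·∫u².
Here c = 0, so a(u,u) = ∫(u')² alone. The condition a(u,u) ≥ α||u||_{H^1}² reads (1−α)∫(u')² ≥ (α−c)∫u². Any admissible α is ≤ 1 (rapidly oscillating u have ∫u²/∫(u')² → 0), and α = 1 would force 0 ≥ (1−c)∫u², impossible since c < 1; so 1−α > 0. By the sharp Poincaré inequality on H^1_0 of an interval of length L, ∫(u')² ≥ (π/L)²∫u² with equality for the first sine mode sin(π(x−x₀)/L) (x₀ the left endpoint), so the inequality holds for all u iff (1−α)(π/L)² ≥ α − c, i.e. α ≤ ((π/L)² + c)/((π/L)² + 1) = (1 + c(L/π)²)/(1 + (L/π)²). (Direct route, valid since c ≤ 0: Poincaré gives c∫u² ≥ c(L/π)²∫(u')², so a(u,u) ≥ (1 + c(L/π)²)∫(u')², while ||u||_{H^1}² ≤ (1 + (L/π)²)∫(u')²; dividing yields the same α.) With (π/L)² = 4*π^2/49 and c = 0, the largest admissible constant is α = ((π/L)² + c)/((π/L)² + 1).
Simplifying, α = 4*π^2/(4*π^2 + 49).


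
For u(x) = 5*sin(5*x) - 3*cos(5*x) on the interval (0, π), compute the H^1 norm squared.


||u||_{H^1(0,π)}^2 = 442*π

u'(x) = 15*sin(5*x) + 25*cos(5*x).
Expand u² and (u')² and integrate term by term on (0, π), using: for integers n ≥ 1, ∫_0^π sin²(nx) dx = ∫_0^π cos²(nx) dx = π/2; for n ≠ n', ∫_0^π sin(nx)sin(n'x) dx = ∫_0^π cos(nx)cos(n'x) dx = 0; and by product-to-sum, ∫_0^π sin(nx)cos(n'x) dx = ½∫_0^π [sin((n+n')x) + sin((n−n')x)] dx, which is 0 when n+n' is even and 2n/(n²−n'²) when n+n' is odd (it need not vanish on (0, π)).
  u² squared terms: (-3)²·∫cos(5x)² dx = 9·π/2 = 9*π/2;  (5)²·∫sin(5x)² dx = 25·π/2 = 25*π/2.
  u² cross terms: 2·(-3)·(5)·∫cos(5x)·sin(5x) dx = -30·(0) = 0.
  So ∫_0^π u² dx = 9*π/2 + 25*π/2 + 0 = 17*π.
  (u')² squared terms: (15)²·∫sin(5x)² dx = 225·π/2 = 225*π/2;  (25)²·∫cos(5x)² dx = 625·π/2 = 625*π/2.
  (u')² cross terms: 2·(15)·(25)·∫sin(5x)·cos(5x) dx = 750·(0) = 0.
  So ∫_0^π (u')² dx = 225*π/2 + 625*π/2 + 0 = 425*π.
||u||_{H^1}^2 = (17*π) + (425*π) = 442*π.


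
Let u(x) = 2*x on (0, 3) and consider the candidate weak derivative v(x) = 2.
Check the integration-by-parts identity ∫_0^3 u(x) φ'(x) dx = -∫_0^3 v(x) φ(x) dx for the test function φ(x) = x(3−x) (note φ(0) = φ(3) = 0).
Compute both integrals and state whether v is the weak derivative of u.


LHS = -9, RHS = -9. Yes, v = u' weakly.

u(x) = 2*x, classical derivative u'(x) = 2.
φ(x) = x(3−x), so φ'(x) = 3 - 2*x.
Note φ(0) = φ(3) = 0, so the boundary term u·φ vanishes.
LHS = ∫_0^3 u(x) φ'(x) dx = ∫_0^3 (-4*x^2 + 6*x) dx. Term by term:
  ∫_0^3 -4*x^2 dx = -36;  ∫_0^3 6*x dx = 27.
Sum: -36 + 27 = -9.
So LHS = -9.
∫_0^3 v(x) φ(x) dx = ∫_0^3 (-2*x^2 + 6*x) dx. Term by term:
  ∫_0^3 -2*x^2 dx = -18;  ∫_0^3 6*x dx = 27.
Sum: -18 + 27 = 9.
So RHS = -∫_0^3 v(x) φ(x) dx = -9.
LHS = RHS, so the identity holds for this test φ.
Moreover u is smooth here and v(x) = u'(x) = 2 pointwise, so the identity holds for every test function. Hence v is the weak derivative of u.


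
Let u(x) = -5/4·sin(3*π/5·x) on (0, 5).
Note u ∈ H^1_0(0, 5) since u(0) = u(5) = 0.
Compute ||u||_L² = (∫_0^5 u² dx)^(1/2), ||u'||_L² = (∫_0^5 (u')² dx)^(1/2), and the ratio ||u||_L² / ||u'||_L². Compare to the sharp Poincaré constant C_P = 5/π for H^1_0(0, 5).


||u||_L² / ||u'||_L² = 5/(3*π) < C_P = 5/π.

u(x) = -5/4·sin(3*π/5·x), so u'(x) = -3*π*cos(3*π*x/5)/4.
Writing u(x) = A·sin(kπx/L) with A = -5/4 and k = 3, use ∫_0^L sin²(kπx/L) dx = L/2 and ∫_0^L cos²(kπx/L) dx = L/2.
u² = 25/16·sin²(3*π/5·x) and (u')² = 9*π^2/16·cos²(3*π/5·x), and each of sin², cos² integrates to L/2 = 5/2 over (0, 5).
∫_0^5 u² dx = 125/32, so ||u||_L² = 5*sqrt(10)/8.
∫_0^5 (u')² dx = 45*π^2/32, so ||u'||_L² = 3*sqrt(10)*π/8.
Ratio ||u||_L² / ||u'||_L² = 5/(3*π).
Sharp Poincaré constant on H^1_0(0, 5) is C_P = L/π = 5/π, achieved by sin(π/5·x).
This is the k = 3 harmonic; the ratio L/(kπ) is strictly less than C_P = L/π, consistent with the sharp inequality ||u||_L² ≤ C_P ||u'||_L².


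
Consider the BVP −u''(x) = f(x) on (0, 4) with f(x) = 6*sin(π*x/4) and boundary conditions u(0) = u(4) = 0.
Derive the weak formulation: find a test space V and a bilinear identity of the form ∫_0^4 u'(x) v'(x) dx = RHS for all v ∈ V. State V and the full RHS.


V = H^1_0(0, 4) (so v(0) = v(4) = 0); weak form: ∫_0^4 u'v' dx = ∫_0^4 (6*sin(π*x/4)) v dx for all v ∈ V.

Multiply both sides by a test function v and integrate from 0 to 4:
  ∫_0^4 −u''(x) v(x) dx = ∫_0^4 f(x) v(x) dx.
Integrate the LHS by parts once:
  ∫_0^4 −u'' v dx = −[u'(x) v(x)]_0^4 + ∫_0^4 u'(x) v'(x) dx.
Thus ∫_0^4 u'(x) v'(x) dx = ∫_0^4 f(x) v(x) dx + [u'(x) v(x)]_0^4.
Choose V so that boundary terms are either known or forced to vanish.
u is Dirichlet: u(0) = u(4) = 0. Let V = H^1_0(0, 4); then v(0) = v(4) = 0, and [u' v]_0^4 = 0.
Weak formulation: find u (satisfying any essential BC) such that ∫_0^4 u'(x) v'(x) dx = ∫_0^4 f v dx for all v ∈ V.
Substituting f(x) = 6*sin(π*x/4), the right-hand side is ∫_0^4 (6*sin(π*x/4)) v dx.


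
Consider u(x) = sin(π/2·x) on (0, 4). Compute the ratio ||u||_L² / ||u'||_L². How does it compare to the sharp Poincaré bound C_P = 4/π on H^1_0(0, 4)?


||u||_L² / ||u'||_L² = 2/π < C_P = 4/π.

u(x) = sin(π/2·x), so u'(x) = π*cos(π*x/2)/2.
Writing u(x) = A·sin(kπx/L) with A = 1 and k = 2, use ∫_0^L sin²(kπx/L) dx = L/2 and ∫_0^L cos²(kπx/L) dx = L/2.
u² = 1·sin²(π/2·x) and (u')² = π^2/4·cos²(π/2·x), and each of sin², cos² integrates to L/2 = 2 over (0, 4).
∫_0^4 u² dx = 2, so ||u||_L² = sqrt(2).
∫_0^4 (u')² dx = π^2/2, so ||u'||_L² = sqrt(2)*π/2.
Ratio ||u||_L² / ||u'||_L² = 2/π.
Sharp Poincaré constant on H^1_0(0, 4) is C_P = L/π = 4/π, achieved by sin(π/4·x).
This is the k = 2 harmonic; the ratio L/(kπ) is strictly less than C_P = L/π, consistent with the sharp inequality ||u||_L² ≤ C_P ||u'||_L².


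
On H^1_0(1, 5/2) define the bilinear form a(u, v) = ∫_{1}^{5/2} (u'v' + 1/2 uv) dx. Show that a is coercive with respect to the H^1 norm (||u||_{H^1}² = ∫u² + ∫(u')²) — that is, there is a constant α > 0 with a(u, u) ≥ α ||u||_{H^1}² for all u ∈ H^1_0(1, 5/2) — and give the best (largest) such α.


α = (9 + 8*π^2)/(2*(9 + 4*π^2))

Coercivity of a(·,·) on H^1_0(1, 5/2) means a(u, u) ≥ α ||u||_{H^1}² for every u ∈ H^1_0.
The interval has length L = 3/2, and Poincaré/coercivity depend only on L. Here a(u, u) = ∫(u')² + (1/2)·∫u².
Here 0 < c = 1/2 < 1. The condition a(u,u) ≥ α||u||_{H^1}² reads (1−α)∫(u')² ≥ (α−c)∫u². Any admissible α is ≤ 1 (rapidly oscillating u have ∫u²/∫(u')² → 0), and α = 1 would force 0 ≥ (1−c)∫u², impossible since c < 1; so 1−α > 0. By the sharp Poincaré inequality on H^1_0 of an interval of length L, ∫(u')² ≥ (π/L)²∫u² with equality for the first sine mode sin(π(x−x₀)/L) (x₀ the left endpoint), so the inequality holds for all u iff (1−α)(π/L)² ≥ α − c, i.e. α ≤ ((π/L)² + c)/((π/L)² + 1) = (1 + c(L/π)²)/(1 + (L/π)²). With (π/L)² = 4*π^2/9 and c = 1/2, the largest admissible constant is α = ((π/L)² + c)/((π/L)² + 1).
Simplifying, α = (9 + 8*π^2)/(2*(9 + 4*π^2)).


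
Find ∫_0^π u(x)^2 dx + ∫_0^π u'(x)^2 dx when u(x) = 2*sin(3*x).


||u||_{H^1(0,π)}^2 = 20*π

u'(x) = 6*cos(3*x).
Expand u² and (u')² and integrate term by term on (0, π), using: for integers n ≥ 1, ∫_0^π sin²(nx) dx = ∫_0^π cos²(nx) dx = π/2; for n ≠ n', ∫_0^π sin(nx)sin(n'x) dx = ∫_0^π cos(nx)cos(n'x) dx = 0; and by product-to-sum, ∫_0^π sin(nx)cos(n'x) dx = ½∫_0^π [sin((n+n')x) + sin((n−n')x)] dx, which is 0 when n+n' is even and 2n/(n²−n'²) when n+n' is odd (it need not vanish on (0, π)).
  u² squared terms: (2)²·∫sin(3x)² dx = 4·π/2 = 2*π.
  So ∫_0^π u² dx = 2*π.
  (u')² squared terms: (6)²·∫cos(3x)² dx = 36·π/2 = 18*π.
  So ∫_0^π (u')² dx = 18*π.
||u||_{H^1}^2 = (2*π) + (18*π) = 20*π.


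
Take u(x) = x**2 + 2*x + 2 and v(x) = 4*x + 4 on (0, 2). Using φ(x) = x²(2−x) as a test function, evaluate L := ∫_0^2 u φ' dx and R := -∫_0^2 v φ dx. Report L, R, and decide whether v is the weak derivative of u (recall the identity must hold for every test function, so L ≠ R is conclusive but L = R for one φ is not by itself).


LHS = -88/15, RHS = -176/15. No, v is not the weak derivative of u.

u(x) = x**2 + 2*x + 2, classical derivative u'(x) = 2*x + 2.
φ(x) = x²(2−x), so φ'(x) = x*(4 - 3*x).
Note φ(0) = φ(2) = 0, so the boundary term u·φ vanishes.
LHS = ∫_0^2 u(x) φ'(x) dx = ∫_0^2 (-3*x^4 - 2*x^3 + 2*x^2 + 8*x) dx. Term by term:
  ∫_0^2 -3*x^4 dx = -96/5;  ∫_0^2 -2*x^3 dx = -8;  ∫_0^2 2*x^2 dx = 16/3;
  ∫_0^2 8*x dx = 16.
Sum: -96/5 − 8 + 16/3 + 16 = -88/15.
So LHS = -88/15.
∫_0^2 v(x) φ(x) dx = ∫_0^2 (-4*x^4 + 4*x^3 + 8*x^2) dx. Term by term:
  ∫_0^2 -4*x^4 dx = -128/5;  ∫_0^2 4*x^3 dx = 16;  ∫_0^2 8*x^2 dx = 64/3.
Sum: -128/5 + 16 + 64/3 = 176/15.
So RHS = -∫_0^2 v(x) φ(x) dx = -176/15.
LHS − RHS = 88/15 ≠ 0, so the identity fails.
(For a valid weak derivative the identity must hold for EVERY test function, in particular this one. The failure shows v is NOT the weak derivative of u.)
Correct weak derivative would be u'(x) = 2*x + 2.


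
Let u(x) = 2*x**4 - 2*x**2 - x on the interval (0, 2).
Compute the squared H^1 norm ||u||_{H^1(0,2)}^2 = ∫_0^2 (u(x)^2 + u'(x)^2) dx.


||u||_{H^1}^2 = 7562/9

The H^1 norm (squared) on an interval (0, L) is
  ||u||_{H^1}^2 = ∫_0^L u(x)^2 dx + ∫_0^L u'(x)^2 dx.
Compute u'(x) = 8*x**3 - 4*x - 1.
Then u(x)^2 = 4*x**8 - 8*x**6 - 4*x**5 + 4*x**4 + 4*x**3 + x**2 and u'(x)^2 = 64*x**6 - 64*x**4 - 16*x**3 + 16*x**2 + 8*x + 1.
Integrate each monomial from 0 to 2 using ∫_0^2 c·x^n dx = c·2^(n+1)/(n+1):
  ∫_0^2 u(x)^2 dx = ∫_0^2 (4*x^8 - 8*x^6 - 4*x^5 + 4*x^4 + 4*x^3 + x^2) dx. Term by term:
    ∫_0^2 4*x^8 dx = 2048/9;  ∫_0^2 -8*x^6 dx = -1024/7;  ∫_0^2 -4*x^5 dx = -128/3;
    ∫_0^2 4*x^4 dx = 128/5;  ∫_0^2 4*x^3 dx = 16;  ∫_0^2 x^2 dx = 8/3.
  Sum: 2048/9 − 1024/7 − 128/3 + 128/5 + 16 + 8/3 = 26104/315.
  ∫_0^2 u'(x)^2 dx = ∫_0^2 (64*x^6 - 64*x^4 - 16*x^3 + 16*x^2 + 8*x + 1) dx. Term by term:
    ∫_0^2 64*x^6 dx = 8192/7;  ∫_0^2 -64*x^4 dx = -2048/5;  ∫_0^2 -16*x^3 dx = -64;
    ∫_0^2 16*x^2 dx = 128/3;  ∫_0^2 8*x dx = 16;  ∫_0^2 1 dx = 2.
  Sum: 8192/7 − 2048/5 − 64 + 128/3 + 16 + 2 = 79522/105.
Adding: ||u||_{H^1}^2 = 26104/315 + 79522/105 = 7562/9.


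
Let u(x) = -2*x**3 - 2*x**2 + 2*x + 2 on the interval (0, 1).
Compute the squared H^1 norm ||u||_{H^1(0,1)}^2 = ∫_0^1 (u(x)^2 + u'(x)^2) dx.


||u||_{H^1}^2 = 1712/105

The H^1 norm (squared) on an interval (0, L) is
  ||u||_{H^1}^2 = ∫_0^L u(x)^2 dx + ∫_0^L u'(x)^2 dx.
Compute u'(x) = -6*x**2 - 4*x + 2.
Then u(x)^2 = 4*x**6 + 8*x**5 - 4*x**4 - 16*x**3 - 4*x**2 + 8*x + 4 and u'(x)^2 = 36*x**4 + 48*x**3 - 8*x**2 - 16*x + 4.
Integrate each monomial from 0 to 1 using ∫_0^1 c·x^n dx = c·1^(n+1)/(n+1):
  ∫_0^1 u(x)^2 dx = ∫_0^1 (4*x^6 + 8*x^5 - 4*x^4 - 16*x^3 - 4*x^2 + 8*x + 4) dx. Term by term:
    ∫_0^1 4*x^6 dx = 4/7;  ∫_0^1 8*x^5 dx = 4/3;  ∫_0^1 -4*x^4 dx = -4/5;
    ∫_0^1 -16*x^3 dx = -4;  ∫_0^1 -4*x^2 dx = -4/3;  ∫_0^1 8*x dx = 4;
    ∫_0^1 4 dx = 4.
  Sum: 4/7 + 4/3 − 4/5 − 4 − 4/3 + 4 + 4 = 132/35.
  ∫_0^1 u'(x)^2 dx = ∫_0^1 (36*x^4 + 48*x^3 - 8*x^2 - 16*x + 4) dx. Term by term:
    ∫_0^1 36*x^4 dx = 36/5;  ∫_0^1 48*x^3 dx = 12;  ∫_0^1 -8*x^2 dx = -8/3;
    ∫_0^1 -16*x dx = -8;  ∫_0^1 4 dx = 4.
  Sum: 36/5 + 12 − 8/3 − 8 + 4 = 188/15.
Adding: ||u||_{H^1}^2 = 132/35 + 188/15 = 1712/105.


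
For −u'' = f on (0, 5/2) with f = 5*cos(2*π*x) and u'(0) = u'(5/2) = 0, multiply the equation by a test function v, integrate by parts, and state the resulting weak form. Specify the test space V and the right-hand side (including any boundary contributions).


V = H^1(0, 5/2) (no boundary constraint on v; u is determined up to an additive constant); weak form: ∫_0^5/2 u'v' dx = ∫_0^5/2 (5*cos(2*π*x)) v dx for all v ∈ V.

Multiply both sides by a test function v and integrate from 0 to 5/2:
  ∫_0^5/2 −u''(x) v(x) dx = ∫_0^5/2 f(x) v(x) dx.
Integrate the LHS by parts once:
  ∫_0^5/2 −u'' v dx = −[u'(x) v(x)]_0^5/2 + ∫_0^5/2 u'(x) v'(x) dx.
Thus ∫_0^5/2 u'(x) v'(x) dx = ∫_0^5/2 f(x) v(x) dx + [u'(x) v(x)]_0^5/2.
Choose V so that boundary terms are either known or forced to vanish.
u has homogeneous Neumann: u'(0) = u'(5/2) = 0. So [u' v]_0^5/2 = 0·v(5/2) − 0·v(0) = 0 for any v; take V = H^1(0, 5/2).
Weak formulation: find u (satisfying any essential BC) such that ∫_0^5/2 u'(x) v'(x) dx = ∫_0^5/2 f v dx for all v ∈ V (homogeneous Neumann, so boundary terms vanish).
Substituting f(x) = 5*cos(2*π*x), the right-hand side is ∫_0^5/2 (5*cos(2*π*x)) v dx.
Compatibility check (pure Neumann): taking v ≡ 1 ∈ V gives 0 = ∫_0^5/2 f dx + (0) − (0), i.e. ∫_0^5/2 f dx must equal u'(0) − u'(5/2) = 0. Indeed ∫_0^5/2 (5*cos(2*π*x)) dx = 0, so the data are compatible. The solution is then unique only up to an additive constant (fix it e.g. by requiring ∫_0^5/2 u dx = 0).


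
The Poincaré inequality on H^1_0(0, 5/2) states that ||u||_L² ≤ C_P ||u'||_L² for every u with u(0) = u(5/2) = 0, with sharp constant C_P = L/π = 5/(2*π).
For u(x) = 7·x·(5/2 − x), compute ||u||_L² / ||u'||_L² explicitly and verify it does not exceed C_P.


||u||_L² / ||u'||_L² = sqrt(10)/4 < C_P = 5/(2*π).

u(x) = 7·x·(5/2 − x), so u'(x) = 35/2 - 14*x.
u(x) = 7·x·(5/2 − x) vanishes at x = 0 and x = 5/2, so u ∈ H^1_0(0, 5/2). Differentiate via the product rule and integrate the resulting polynomials term by term.
  ∫_0^5/2 u² dx = ∫_0^5/2 (49*x^4 - 245*x^3 + 1225*x^2/4) dx. Term by term:
    ∫_0^5/2 49*x^4 dx = 30625/32;  ∫_0^5/2 -245*x^3 dx = -153125/64;  ∫_0^5/2 1225*x^2/4 dx = 153125/96.
  Sum: 30625/32 − 153125/64 + 153125/96 = 30625/192.
  ∫_0^5/2 (u')² dx = ∫_0^5/2 (196*x^2 - 490*x + 1225/4) dx. Term by term:
    ∫_0^5/2 196*x^2 dx = 6125/6;  ∫_0^5/2 -490*x dx = -6125/4;  ∫_0^5/2 1225/4 dx = 6125/8.
  Sum: 6125/6 − 6125/4 + 6125/8 = 6125/24.
∫_0^5/2 u² dx = 30625/192, so ||u||_L² = 175*sqrt(3)/24.
∫_0^5/2 (u')² dx = 6125/24, so ||u'||_L² = 35*sqrt(30)/12.
Ratio ||u||_L² / ||u'||_L² = sqrt(10)/4.
Sharp Poincaré constant on H^1_0(0, 5/2) is C_P = L/π = 5/(2*π), achieved by sin(2*π/5·x).
A polynomial bump cannot attain the sharp Poincaré constant (only the first sine eigenfunction does), so the ratio is strictly less than C_P, consistent with ||u||_L² ≤ C_P ||u'||_L².


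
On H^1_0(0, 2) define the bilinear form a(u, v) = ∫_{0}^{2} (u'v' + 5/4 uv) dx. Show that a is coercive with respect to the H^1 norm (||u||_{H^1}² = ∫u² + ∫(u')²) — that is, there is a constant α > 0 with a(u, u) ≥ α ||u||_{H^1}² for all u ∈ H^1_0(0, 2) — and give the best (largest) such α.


α = 1

Coercivity of a(·,·) on H^1_0(0, 2) means a(u, u) ≥ α ||u||_{H^1}² for every u ∈ H^1_0.
The interval has length L = 2, and Poincaré/coercivity depend only on L. Here a(u, u) = ∫(u')² + (5/4)·∫u².
Here c = 5/4 ≥ 1, so a(u,u) = ∫(u')² + c∫u² ≥ ∫(u')² + ∫u² = ||u||_{H^1}², i.e. α = 1 works. No larger α is possible: a(u,u) ≥ α||u||_{H^1}² means (1−α)∫(u')² ≥ (α−c)∫u², and for the modes u_n = sin(nπ(x−x₀)/L) (x₀ the left endpoint) one has ∫u_n²/∫(u_n')² = (L/(nπ))² → 0, so a(u_n,u_n)/||u_n||_{H^1}² → 1. Hence the optimal constant is α = 1.
Therefore α = 1.


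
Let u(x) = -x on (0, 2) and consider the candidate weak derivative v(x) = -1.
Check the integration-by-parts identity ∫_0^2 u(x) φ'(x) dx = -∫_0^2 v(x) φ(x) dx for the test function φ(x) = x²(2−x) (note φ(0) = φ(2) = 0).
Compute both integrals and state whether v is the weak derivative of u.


LHS = 4/3, RHS = 4/3. Yes, v = u' weakly.

u(x) = -x, classical derivative u'(x) = -1.
φ(x) = x²(2−x), so φ'(x) = x*(4 - 3*x).
Note φ(0) = φ(2) = 0, so the boundary term u·φ vanishes.
LHS = ∫_0^2 u(x) φ'(x) dx = ∫_0^2 (3*x^3 - 4*x^2) dx. Term by term:
  ∫_0^2 3*x^3 dx = 12;  ∫_0^2 -4*x^2 dx = -32/3.
Sum: 12 − 32/3 = 4/3.
So LHS = 4/3.
∫_0^2 v(x) φ(x) dx = ∫_0^2 (x^3 - 2*x^2) dx. Term by term:
  ∫_0^2 x^3 dx = 4;  ∫_0^2 -2*x^2 dx = -16/3.
Sum: 4 − 16/3 = -4/3.
So RHS = -∫_0^2 v(x) φ(x) dx = 4/3.
LHS = RHS, so the identity holds for this test φ.
Moreover u is smooth here and v(x) = u'(x) = -1 pointwise, so the identity holds for every test function. Hence v is the weak derivative of u.


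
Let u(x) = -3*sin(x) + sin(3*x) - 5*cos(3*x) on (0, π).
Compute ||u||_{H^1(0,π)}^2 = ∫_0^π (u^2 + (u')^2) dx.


||u||_{H^1(0,π)}^2 = 139*π

u'(x) = 15*sin(3*x) - 3*cos(x) + 3*cos(3*x).
Expand u² and (u')² and integrate term by term on (0, π), using: for integers n ≥ 1, ∫_0^π sin²(nx) dx = ∫_0^π cos²(nx) dx = π/2; for n ≠ n', ∫_0^π sin(nx)sin(n'x) dx = ∫_0^π cos(nx)cos(n'x) dx = 0; and by product-to-sum, ∫_0^π sin(nx)cos(n'x) dx = ½∫_0^π [sin((n+n')x) + sin((n−n')x)] dx, which is 0 when n+n' is even and 2n/(n²−n'²) when n+n' is odd (it need not vanish on (0, π)).
  u² squared terms: (-5)²·∫cos(3x)² dx = 25·π/2 = 25*π/2;  (-3)²·∫sin(x)² dx = 9·π/2 = 9*π/2;  (1)²·∫sin(3x)² dx = 1·π/2 = π/2.
  u² cross terms: 2·(-5)·(-3)·∫cos(3x)·sin(x) dx = 30·(0) = 0;  2·(-5)·(1)·∫cos(3x)·sin(3x) dx = -10·(0) = 0;  2·(-3)·(1)·∫sin(x)·sin(3x) dx = -6·(0) = 0.
  So ∫_0^π u² dx = 25*π/2 + 9*π/2 + π/2 + 0 + 0 + 0 = 35*π/2.
  (u')² squared terms: (-3)²·∫cos(x)² dx = 9·π/2 = 9*π/2;  (3)²·∫cos(3x)² dx = 9·π/2 = 9*π/2;  (15)²·∫sin(3x)² dx = 225·π/2 = 225*π/2.
  (u')² cross terms: 2·(-3)·(3)·∫cos(x)·cos(3x) dx = -18·(0) = 0;  2·(-3)·(15)·∫cos(x)·sin(3x) dx = -90·(0) = 0;  2·(3)·(15)·∫cos(3x)·sin(3x) dx = 90·(0) = 0.
  So ∫_0^π (u')² dx = 9*π/2 + 9*π/2 + 225*π/2 + 0 + 0 + 0 = 243*π/2.
||u||_{H^1}^2 = (35*π/2) + (243*π/2) = 139*π.


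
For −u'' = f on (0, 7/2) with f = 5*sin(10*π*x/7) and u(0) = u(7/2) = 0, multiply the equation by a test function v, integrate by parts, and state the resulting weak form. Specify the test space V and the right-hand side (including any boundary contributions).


V = H^1_0(0, 7/2) (so v(0) = v(7/2) = 0); weak form: ∫_0^7/2 u'v' dx = ∫_0^7/2 (5*sin(10*π*x/7)) v dx for all v ∈ V.

Multiply both sides by a test function v and integrate from 0 to 7/2:
  ∫_0^7/2 −u''(x) v(x) dx = ∫_0^7/2 f(x) v(x) dx.
Integrate the LHS by parts once:
  ∫_0^7/2 −u'' v dx = −[u'(x) v(x)]_0^7/2 + ∫_0^7/2 u'(x) v'(x) dx.
Thus ∫_0^7/2 u'(x) v'(x) dx = ∫_0^7/2 f(x) v(x) dx + [u'(x) v(x)]_0^7/2.
Choose V so that boundary terms are either known or forced to vanish.
u is Dirichlet: u(0) = u(7/2) = 0. Let V = H^1_0(0, 7/2); then v(0) = v(7/2) = 0, and [u' v]_0^7/2 = 0.
Weak formulation: find u (satisfying any essential BC) such that ∫_0^7/2 u'(x) v'(x) dx = ∫_0^7/2 f v dx for all v ∈ V.
Substituting f(x) = 5*sin(10*π*x/7), the right-hand side is ∫_0^7/2 (5*sin(10*π*x/7)) v dx.


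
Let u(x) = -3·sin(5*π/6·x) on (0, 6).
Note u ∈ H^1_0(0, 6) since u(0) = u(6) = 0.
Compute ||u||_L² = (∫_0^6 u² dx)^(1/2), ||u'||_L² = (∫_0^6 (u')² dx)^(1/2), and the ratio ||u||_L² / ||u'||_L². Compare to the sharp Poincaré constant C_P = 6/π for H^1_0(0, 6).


||u||_L² / ||u'||_L² = 6/(5*π) < C_P = 6/π.

u(x) = -3·sin(5*π/6·x), so u'(x) = -5*π*cos(5*π*x/6)/2.
Writing u(x) = A·sin(kπx/L) with A = -3 and k = 5, use ∫_0^L sin²(kπx/L) dx = L/2 and ∫_0^L cos²(kπx/L) dx = L/2.
u² = 9·sin²(5*π/6·x) and (u')² = 25*π^2/4·cos²(5*π/6·x), and each of sin², cos² integrates to L/2 = 3 over (0, 6).
∫_0^6 u² dx = 27, so ||u||_L² = 3*sqrt(3).
∫_0^6 (u')² dx = 75*π^2/4, so ||u'||_L² = 5*sqrt(3)*π/2.
Ratio ||u||_L² / ||u'||_L² = 6/(5*π).
Sharp Poincaré constant on H^1_0(0, 6) is C_P = L/π = 6/π, achieved by sin(π/6·x).
This is the k = 5 harmonic; the ratio L/(kπ) is strictly less than C_P = L/π, consistent with the sharp inequality ||u||_L² ≤ C_P ||u'||_L².


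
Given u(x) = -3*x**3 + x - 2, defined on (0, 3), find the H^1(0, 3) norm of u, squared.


||u||_{H^1}^2 = 45807/7

The H^1 norm (squared) on an interval (0, L) is
  ||u||_{H^1}^2 = ∫_0^L u(x)^2 dx + ∫_0^L u'(x)^2 dx.
Compute u'(x) = 1 - 9*x**2.
Then u(x)^2 = 9*x**6 - 6*x**4 + 12*x**3 + x**2 - 4*x + 4 and u'(x)^2 = 81*x**4 - 18*x**2 + 1.
Integrate each monomial from 0 to 3 using ∫_0^3 c·x^n dx = c·3^(n+1)/(n+1):
  ∫_0^3 u(x)^2 dx = ∫_0^3 (9*x^6 - 6*x^4 + 12*x^3 + x^2 - 4*x + 4) dx. Term by term:
    ∫_0^3 9*x^6 dx = 19683/7;  ∫_0^3 -6*x^4 dx = -1458/5;  ∫_0^3 12*x^3 dx = 243;
    ∫_0^3 x^2 dx = 9;  ∫_0^3 -4*x dx = -18;  ∫_0^3 4 dx = 12.
  Sum: 19683/7 − 1458/5 + 243 + 9 − 18 + 12 = 96819/35.
  ∫_0^3 u'(x)^2 dx = ∫_0^3 (81*x^4 - 18*x^2 + 1) dx. Term by term:
    ∫_0^3 81*x^4 dx = 19683/5;  ∫_0^3 -18*x^2 dx = -162;  ∫_0^3 1 dx = 3.
  Sum: 19683/5 − 162 + 3 = 18888/5.
Adding: ||u||_{H^1}^2 = 96819/35 + 18888/5 = 45807/7.


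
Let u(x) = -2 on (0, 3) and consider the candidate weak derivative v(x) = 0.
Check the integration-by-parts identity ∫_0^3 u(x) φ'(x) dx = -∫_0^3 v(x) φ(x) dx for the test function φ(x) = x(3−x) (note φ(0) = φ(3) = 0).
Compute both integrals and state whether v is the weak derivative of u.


LHS = 0, RHS = 0. Yes, v = u' weakly.

u(x) = -2, classical derivative u'(x) = 0.
φ(x) = x(3−x), so φ'(x) = 3 - 2*x.
Note φ(0) = φ(3) = 0, so the boundary term u·φ vanishes.
LHS = ∫_0^3 u(x) φ'(x) dx = ∫_0^3 (4*x - 6) dx. Term by term:
  ∫_0^3 4*x dx = 18;  ∫_0^3 -6 dx = -18.
Sum: 18 − 18 = 0.
So LHS = 0.
∫_0^3 v(x) φ(x) dx = ∫_0^3 (0) dx. Term by term:
  ∫_0^3 0 dx = 0.
So RHS = -∫_0^3 v(x) φ(x) dx = 0.
LHS = RHS, so the identity holds for this test φ.
Moreover u is smooth here and v(x) = u'(x) = 0 pointwise, so the identity holds for every test function. Hence v is the weak derivative of u.


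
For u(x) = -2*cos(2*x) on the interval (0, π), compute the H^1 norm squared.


||u||_{H^1(0,π)}^2 = 10*π

u'(x) = 4*sin(2*x).
Expand u² and (u')² and integrate term by term on (0, π), using: for integers n ≥ 1, ∫_0^π sin²(nx) dx = ∫_0^π cos²(nx) dx = π/2; for n ≠ n', ∫_0^π sin(nx)sin(n'x) dx = ∫_0^π cos(nx)cos(n'x) dx = 0; and by product-to-sum, ∫_0^π sin(nx)cos(n'x) dx = ½∫_0^π [sin((n+n')x) + sin((n−n')x)] dx, which is 0 when n+n' is even and 2n/(n²−n'²) when n+n' is odd (it need not vanish on (0, π)).
  u² squared terms: (-2)²·∫cos(2x)² dx = 4·π/2 = 2*π.
  So ∫_0^π u² dx = 2*π.
  (u')² squared terms: (4)²·∫sin(2x)² dx = 16·π/2 = 8*π.
  So ∫_0^π (u')² dx = 8*π.
||u||_{H^1}^2 = (2*π) + (8*π) = 10*π.


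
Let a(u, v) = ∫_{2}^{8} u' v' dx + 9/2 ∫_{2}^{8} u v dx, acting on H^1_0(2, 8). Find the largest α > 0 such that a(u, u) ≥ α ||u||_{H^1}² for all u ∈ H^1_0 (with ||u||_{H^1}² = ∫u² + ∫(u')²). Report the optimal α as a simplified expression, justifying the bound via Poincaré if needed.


α = 1

Coercivity of a(·,·) on H^1_0(2, 8) means a(u, u) ≥ α ||u||_{H^1}² for every u ∈ H^1_0.
The interval has length L = 6, and Poincaré/coercivity depend only on L. Here a(u, u) = ∫(u')² + (9/2)·∫u².
Here c = 9/2 ≥ 1, so a(u,u) = ∫(u')² + c∫u² ≥ ∫(u')² + ∫u² = ||u||_{H^1}², i.e. α = 1 works. No larger α is possible: a(u,u) ≥ α||u||_{H^1}² means (1−α)∫(u')² ≥ (α−c)∫u², and for the modes u_n = sin(nπ(x−x₀)/L) (x₀ the left endpoint) one has ∫u_n²/∫(u_n')² = (L/(nπ))² → 0, so a(u_n,u_n)/||u_n||_{H^1}² → 1. Hence the optimal constant is α = 1.
Therefore α = 1.
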